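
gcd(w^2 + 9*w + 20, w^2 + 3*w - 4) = w + 4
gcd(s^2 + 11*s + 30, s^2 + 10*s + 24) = s + 6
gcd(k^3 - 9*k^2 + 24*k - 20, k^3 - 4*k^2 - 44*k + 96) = k - 2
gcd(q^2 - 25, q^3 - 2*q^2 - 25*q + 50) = q^2 - 25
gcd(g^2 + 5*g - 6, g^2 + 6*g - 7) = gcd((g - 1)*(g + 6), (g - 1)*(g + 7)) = g - 1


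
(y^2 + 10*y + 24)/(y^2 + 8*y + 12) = (y + 4)/(y + 2)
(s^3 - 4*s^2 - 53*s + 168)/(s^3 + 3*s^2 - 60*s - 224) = (s - 3)/(s + 4)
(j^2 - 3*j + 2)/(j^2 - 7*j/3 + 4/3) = 3*(j - 2)/(3*j - 4)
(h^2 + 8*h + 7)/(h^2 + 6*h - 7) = (h + 1)/(h - 1)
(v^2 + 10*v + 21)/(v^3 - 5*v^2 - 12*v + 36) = (v + 7)/(v^2 - 8*v + 12)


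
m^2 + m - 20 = (m - 4)*(m + 5)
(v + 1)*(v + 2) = v^2 + 3*v + 2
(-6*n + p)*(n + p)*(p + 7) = -6*n^2*p - 42*n^2 - 5*n*p^2 - 35*n*p + p^3 + 7*p^2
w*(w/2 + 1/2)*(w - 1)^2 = w^4/2 - w^3/2 - w^2/2 + w/2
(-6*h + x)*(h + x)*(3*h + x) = -18*h^3 - 21*h^2*x - 2*h*x^2 + x^3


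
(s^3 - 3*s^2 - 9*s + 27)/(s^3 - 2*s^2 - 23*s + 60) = (s^2 - 9)/(s^2 + s - 20)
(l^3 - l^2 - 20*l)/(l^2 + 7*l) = (l^2 - l - 20)/(l + 7)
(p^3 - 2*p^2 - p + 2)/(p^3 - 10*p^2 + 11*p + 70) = (p^3 - 2*p^2 - p + 2)/(p^3 - 10*p^2 + 11*p + 70)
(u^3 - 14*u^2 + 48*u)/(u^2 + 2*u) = (u^2 - 14*u + 48)/(u + 2)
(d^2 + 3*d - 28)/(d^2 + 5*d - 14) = (d - 4)/(d - 2)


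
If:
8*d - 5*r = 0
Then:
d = 5*r/8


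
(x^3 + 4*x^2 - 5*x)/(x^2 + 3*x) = (x^2 + 4*x - 5)/(x + 3)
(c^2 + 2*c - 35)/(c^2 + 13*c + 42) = (c - 5)/(c + 6)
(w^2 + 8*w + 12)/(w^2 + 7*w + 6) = (w + 2)/(w + 1)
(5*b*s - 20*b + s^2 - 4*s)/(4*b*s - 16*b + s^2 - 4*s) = (5*b + s)/(4*b + s)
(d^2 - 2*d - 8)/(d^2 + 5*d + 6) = (d - 4)/(d + 3)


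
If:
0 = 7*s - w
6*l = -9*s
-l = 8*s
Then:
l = 0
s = 0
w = 0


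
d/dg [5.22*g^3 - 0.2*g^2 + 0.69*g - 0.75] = 15.66*g^2 - 0.4*g + 0.69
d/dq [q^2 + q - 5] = 2*q + 1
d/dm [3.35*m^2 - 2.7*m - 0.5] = 6.7*m - 2.7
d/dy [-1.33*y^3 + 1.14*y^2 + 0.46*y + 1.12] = -3.99*y^2 + 2.28*y + 0.46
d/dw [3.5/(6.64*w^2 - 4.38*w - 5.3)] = (15.33 - 46.48*w)/(-6.64*w^2 + 4.38*w + 5.3)^2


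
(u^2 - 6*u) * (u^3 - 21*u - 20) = u^5 - 6*u^4 - 21*u^3 + 106*u^2 + 120*u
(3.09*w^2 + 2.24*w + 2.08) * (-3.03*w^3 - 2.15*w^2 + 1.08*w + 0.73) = -9.3627*w^5 - 13.4307*w^4 - 7.7812*w^3 + 0.202900000000001*w^2 + 3.8816*w + 1.5184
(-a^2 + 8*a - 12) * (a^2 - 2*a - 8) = -a^4 + 10*a^3 - 20*a^2 - 40*a + 96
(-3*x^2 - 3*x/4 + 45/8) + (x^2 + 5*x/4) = -2*x^2 + x/2 + 45/8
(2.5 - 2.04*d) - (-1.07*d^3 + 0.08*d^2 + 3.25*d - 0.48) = 1.07*d^3 - 0.08*d^2 - 5.29*d + 2.98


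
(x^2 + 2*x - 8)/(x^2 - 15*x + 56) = (x^2 + 2*x - 8)/(x^2 - 15*x + 56)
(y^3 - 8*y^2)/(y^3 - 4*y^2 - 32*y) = y/(y + 4)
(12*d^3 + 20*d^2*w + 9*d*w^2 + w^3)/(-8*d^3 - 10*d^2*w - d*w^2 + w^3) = (6*d + w)/(-4*d + w)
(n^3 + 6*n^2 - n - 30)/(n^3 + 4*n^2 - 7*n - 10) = (n + 3)/(n + 1)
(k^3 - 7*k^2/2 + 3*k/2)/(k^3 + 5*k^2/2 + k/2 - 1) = k*(k - 3)/(k^2 + 3*k + 2)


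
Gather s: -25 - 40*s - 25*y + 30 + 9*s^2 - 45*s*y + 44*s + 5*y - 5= 9*s^2 + s*(4 - 45*y) - 20*y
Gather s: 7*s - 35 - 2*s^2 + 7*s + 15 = -2*s^2 + 14*s - 20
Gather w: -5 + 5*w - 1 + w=6*w - 6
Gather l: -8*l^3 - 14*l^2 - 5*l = -8*l^3 - 14*l^2 - 5*l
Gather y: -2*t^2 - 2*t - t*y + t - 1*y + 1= -2*t^2 - t + y*(-t - 1) + 1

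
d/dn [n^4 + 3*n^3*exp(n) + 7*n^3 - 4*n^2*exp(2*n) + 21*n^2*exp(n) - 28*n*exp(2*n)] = 3*n^3*exp(n) + 4*n^3 - 8*n^2*exp(2*n) + 30*n^2*exp(n) + 21*n^2 - 64*n*exp(2*n) + 42*n*exp(n) - 28*exp(2*n)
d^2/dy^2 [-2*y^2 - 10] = -4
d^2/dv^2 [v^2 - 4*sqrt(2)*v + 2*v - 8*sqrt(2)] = 2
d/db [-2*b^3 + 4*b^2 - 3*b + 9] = -6*b^2 + 8*b - 3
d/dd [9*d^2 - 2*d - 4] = 18*d - 2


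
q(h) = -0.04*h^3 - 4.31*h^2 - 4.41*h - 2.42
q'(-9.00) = 63.45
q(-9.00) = -282.68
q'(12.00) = -125.13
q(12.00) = -745.10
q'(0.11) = -5.36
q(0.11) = -2.96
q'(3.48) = -35.86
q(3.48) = -71.65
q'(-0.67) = 1.31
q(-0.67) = -1.39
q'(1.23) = -15.19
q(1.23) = -14.44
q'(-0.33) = -1.58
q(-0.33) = -1.43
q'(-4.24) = 29.98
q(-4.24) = -58.16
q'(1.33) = -16.09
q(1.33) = -16.00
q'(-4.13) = 29.14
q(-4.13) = -54.90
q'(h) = -0.12*h^2 - 8.62*h - 4.41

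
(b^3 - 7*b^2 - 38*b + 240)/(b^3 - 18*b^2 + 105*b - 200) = (b + 6)/(b - 5)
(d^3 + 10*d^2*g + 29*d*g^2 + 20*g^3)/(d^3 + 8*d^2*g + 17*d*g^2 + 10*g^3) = (d + 4*g)/(d + 2*g)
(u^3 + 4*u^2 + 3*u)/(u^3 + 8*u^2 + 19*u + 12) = u/(u + 4)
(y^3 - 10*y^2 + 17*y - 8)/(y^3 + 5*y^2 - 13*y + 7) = (y - 8)/(y + 7)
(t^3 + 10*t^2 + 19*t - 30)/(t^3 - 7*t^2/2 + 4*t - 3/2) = 2*(t^2 + 11*t + 30)/(2*t^2 - 5*t + 3)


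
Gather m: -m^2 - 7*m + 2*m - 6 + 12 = -m^2 - 5*m + 6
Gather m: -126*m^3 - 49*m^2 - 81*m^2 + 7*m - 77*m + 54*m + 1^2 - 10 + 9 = -126*m^3 - 130*m^2 - 16*m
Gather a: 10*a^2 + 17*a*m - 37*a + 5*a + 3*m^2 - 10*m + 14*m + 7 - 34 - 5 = 10*a^2 + a*(17*m - 32) + 3*m^2 + 4*m - 32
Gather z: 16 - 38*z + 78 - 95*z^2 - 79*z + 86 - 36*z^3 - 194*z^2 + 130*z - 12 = -36*z^3 - 289*z^2 + 13*z + 168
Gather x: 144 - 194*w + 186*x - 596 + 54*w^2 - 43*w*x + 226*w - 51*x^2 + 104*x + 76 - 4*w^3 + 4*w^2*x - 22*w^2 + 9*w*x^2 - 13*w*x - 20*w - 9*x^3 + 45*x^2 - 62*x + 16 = -4*w^3 + 32*w^2 + 12*w - 9*x^3 + x^2*(9*w - 6) + x*(4*w^2 - 56*w + 228) - 360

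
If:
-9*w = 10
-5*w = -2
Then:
No Solution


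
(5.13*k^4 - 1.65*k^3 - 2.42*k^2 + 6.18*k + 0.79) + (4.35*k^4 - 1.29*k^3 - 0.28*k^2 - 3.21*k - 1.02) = 9.48*k^4 - 2.94*k^3 - 2.7*k^2 + 2.97*k - 0.23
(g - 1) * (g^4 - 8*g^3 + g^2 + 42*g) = g^5 - 9*g^4 + 9*g^3 + 41*g^2 - 42*g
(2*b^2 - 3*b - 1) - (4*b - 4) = 2*b^2 - 7*b + 3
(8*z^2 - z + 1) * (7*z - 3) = 56*z^3 - 31*z^2 + 10*z - 3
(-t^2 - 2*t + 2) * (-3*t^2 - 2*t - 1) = 3*t^4 + 8*t^3 - t^2 - 2*t - 2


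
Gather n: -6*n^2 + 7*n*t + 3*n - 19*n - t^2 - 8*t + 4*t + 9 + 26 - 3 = -6*n^2 + n*(7*t - 16) - t^2 - 4*t + 32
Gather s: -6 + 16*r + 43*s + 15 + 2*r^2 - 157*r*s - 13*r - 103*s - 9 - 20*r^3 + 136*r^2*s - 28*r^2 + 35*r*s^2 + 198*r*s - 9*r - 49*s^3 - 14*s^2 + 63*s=-20*r^3 - 26*r^2 - 6*r - 49*s^3 + s^2*(35*r - 14) + s*(136*r^2 + 41*r + 3)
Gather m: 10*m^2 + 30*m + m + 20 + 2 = 10*m^2 + 31*m + 22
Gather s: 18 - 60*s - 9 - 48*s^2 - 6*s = -48*s^2 - 66*s + 9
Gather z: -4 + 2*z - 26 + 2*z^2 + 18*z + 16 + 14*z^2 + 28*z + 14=16*z^2 + 48*z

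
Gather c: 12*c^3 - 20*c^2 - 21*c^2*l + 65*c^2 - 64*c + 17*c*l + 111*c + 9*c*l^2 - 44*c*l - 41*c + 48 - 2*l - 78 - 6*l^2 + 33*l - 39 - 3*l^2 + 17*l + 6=12*c^3 + c^2*(45 - 21*l) + c*(9*l^2 - 27*l + 6) - 9*l^2 + 48*l - 63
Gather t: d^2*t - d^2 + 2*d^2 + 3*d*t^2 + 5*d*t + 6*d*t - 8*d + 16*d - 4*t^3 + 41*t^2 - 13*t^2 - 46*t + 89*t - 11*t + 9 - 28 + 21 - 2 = d^2 + 8*d - 4*t^3 + t^2*(3*d + 28) + t*(d^2 + 11*d + 32)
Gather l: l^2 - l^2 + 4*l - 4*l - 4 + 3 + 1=0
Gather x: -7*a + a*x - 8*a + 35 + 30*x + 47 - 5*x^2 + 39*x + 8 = -15*a - 5*x^2 + x*(a + 69) + 90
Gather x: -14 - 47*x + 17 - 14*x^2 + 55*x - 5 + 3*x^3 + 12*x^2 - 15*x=3*x^3 - 2*x^2 - 7*x - 2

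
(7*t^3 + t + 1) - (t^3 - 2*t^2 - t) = 6*t^3 + 2*t^2 + 2*t + 1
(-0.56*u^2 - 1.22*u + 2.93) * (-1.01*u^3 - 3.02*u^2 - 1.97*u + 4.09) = 0.5656*u^5 + 2.9234*u^4 + 1.8283*u^3 - 8.7356*u^2 - 10.7619*u + 11.9837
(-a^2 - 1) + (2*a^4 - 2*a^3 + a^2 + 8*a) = 2*a^4 - 2*a^3 + 8*a - 1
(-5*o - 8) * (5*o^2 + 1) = -25*o^3 - 40*o^2 - 5*o - 8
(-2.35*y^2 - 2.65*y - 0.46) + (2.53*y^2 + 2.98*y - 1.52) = 0.18*y^2 + 0.33*y - 1.98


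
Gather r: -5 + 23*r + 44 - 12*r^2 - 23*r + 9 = 48 - 12*r^2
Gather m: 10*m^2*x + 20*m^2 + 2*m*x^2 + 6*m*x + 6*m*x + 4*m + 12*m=m^2*(10*x + 20) + m*(2*x^2 + 12*x + 16)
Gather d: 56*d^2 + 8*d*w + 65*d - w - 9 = 56*d^2 + d*(8*w + 65) - w - 9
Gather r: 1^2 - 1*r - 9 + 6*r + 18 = 5*r + 10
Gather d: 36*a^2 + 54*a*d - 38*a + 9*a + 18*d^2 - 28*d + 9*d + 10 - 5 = 36*a^2 - 29*a + 18*d^2 + d*(54*a - 19) + 5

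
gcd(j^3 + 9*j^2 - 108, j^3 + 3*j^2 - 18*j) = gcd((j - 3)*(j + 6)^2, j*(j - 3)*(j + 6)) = j^2 + 3*j - 18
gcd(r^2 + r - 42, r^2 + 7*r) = r + 7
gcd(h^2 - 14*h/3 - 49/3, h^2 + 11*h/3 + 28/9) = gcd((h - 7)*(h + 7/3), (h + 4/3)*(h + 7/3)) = h + 7/3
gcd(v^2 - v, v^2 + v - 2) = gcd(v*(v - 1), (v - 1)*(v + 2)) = v - 1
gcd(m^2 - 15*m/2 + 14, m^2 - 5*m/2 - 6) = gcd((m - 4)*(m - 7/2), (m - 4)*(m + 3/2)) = m - 4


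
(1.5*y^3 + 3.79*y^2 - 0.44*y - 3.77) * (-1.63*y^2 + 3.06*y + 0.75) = -2.445*y^5 - 1.5877*y^4 + 13.4396*y^3 + 7.6412*y^2 - 11.8662*y - 2.8275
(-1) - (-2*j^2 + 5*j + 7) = 2*j^2 - 5*j - 8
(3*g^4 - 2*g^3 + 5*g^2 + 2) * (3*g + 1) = 9*g^5 - 3*g^4 + 13*g^3 + 5*g^2 + 6*g + 2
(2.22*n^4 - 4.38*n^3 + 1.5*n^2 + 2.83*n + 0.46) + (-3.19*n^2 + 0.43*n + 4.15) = 2.22*n^4 - 4.38*n^3 - 1.69*n^2 + 3.26*n + 4.61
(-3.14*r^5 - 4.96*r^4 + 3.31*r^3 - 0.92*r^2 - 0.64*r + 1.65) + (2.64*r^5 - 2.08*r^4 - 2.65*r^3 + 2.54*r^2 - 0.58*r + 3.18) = -0.5*r^5 - 7.04*r^4 + 0.66*r^3 + 1.62*r^2 - 1.22*r + 4.83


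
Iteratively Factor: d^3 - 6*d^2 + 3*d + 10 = (d + 1)*(d^2 - 7*d + 10) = (d - 2)*(d + 1)*(d - 5)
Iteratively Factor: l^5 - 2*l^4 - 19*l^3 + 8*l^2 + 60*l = (l - 2)*(l^4 - 19*l^2 - 30*l) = l*(l - 2)*(l^3 - 19*l - 30) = l*(l - 2)*(l + 2)*(l^2 - 2*l - 15) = l*(l - 2)*(l + 2)*(l + 3)*(l - 5)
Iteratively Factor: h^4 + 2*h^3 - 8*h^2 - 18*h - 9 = (h + 1)*(h^3 + h^2 - 9*h - 9) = (h - 3)*(h + 1)*(h^2 + 4*h + 3) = (h - 3)*(h + 1)^2*(h + 3)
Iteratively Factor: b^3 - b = (b - 1)*(b^2 + b) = (b - 1)*(b + 1)*(b)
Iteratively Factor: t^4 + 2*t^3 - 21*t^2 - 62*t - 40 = (t + 4)*(t^3 - 2*t^2 - 13*t - 10) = (t + 1)*(t + 4)*(t^2 - 3*t - 10) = (t + 1)*(t + 2)*(t + 4)*(t - 5)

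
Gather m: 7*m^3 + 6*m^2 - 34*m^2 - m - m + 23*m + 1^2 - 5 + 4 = 7*m^3 - 28*m^2 + 21*m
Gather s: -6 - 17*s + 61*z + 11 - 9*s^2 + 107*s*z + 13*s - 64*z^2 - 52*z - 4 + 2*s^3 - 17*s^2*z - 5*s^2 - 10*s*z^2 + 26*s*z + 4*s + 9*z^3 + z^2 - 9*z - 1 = 2*s^3 + s^2*(-17*z - 14) + s*(-10*z^2 + 133*z) + 9*z^3 - 63*z^2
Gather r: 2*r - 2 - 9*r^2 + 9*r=-9*r^2 + 11*r - 2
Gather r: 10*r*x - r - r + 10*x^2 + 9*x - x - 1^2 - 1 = r*(10*x - 2) + 10*x^2 + 8*x - 2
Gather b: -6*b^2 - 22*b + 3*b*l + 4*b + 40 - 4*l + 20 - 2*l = -6*b^2 + b*(3*l - 18) - 6*l + 60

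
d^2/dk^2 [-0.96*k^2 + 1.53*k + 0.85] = -1.92000000000000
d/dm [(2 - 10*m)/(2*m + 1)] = -14/(2*m + 1)^2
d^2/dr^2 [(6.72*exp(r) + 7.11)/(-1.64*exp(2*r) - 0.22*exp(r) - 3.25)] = (-18.074112*exp(4*r) - 74.067648*exp(3*r) + 207.209736*exp(2*r) + 156.045876*exp(r) - 65.89635)*exp(r)/(4.410944*exp(6*r) + 1.775136*exp(5*r) + 26.461728*exp(4*r) + 7.046248*exp(3*r) + 52.4394*exp(2*r) + 6.97125*exp(r) + 34.328125)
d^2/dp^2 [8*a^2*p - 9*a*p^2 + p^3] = -18*a + 6*p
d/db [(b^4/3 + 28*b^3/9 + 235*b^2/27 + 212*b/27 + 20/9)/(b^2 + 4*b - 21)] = 2*(9*b^5 + 96*b^4 - 42*b^3 - 2282*b^2 - 4995*b - 2346)/(27*(b^4 + 8*b^3 - 26*b^2 - 168*b + 441))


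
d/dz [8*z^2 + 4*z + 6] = 16*z + 4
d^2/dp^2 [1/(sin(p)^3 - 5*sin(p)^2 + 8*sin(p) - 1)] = (-9*sin(p)^6 + 55*sin(p)^5 - 104*sin(p)^4 + 31*sin(p)^3 + 154*sin(p)^2 - 242*sin(p) + 118)/(sin(p)^3 - 5*sin(p)^2 + 8*sin(p) - 1)^3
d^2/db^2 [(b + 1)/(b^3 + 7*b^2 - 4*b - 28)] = 2*((b + 1)*(3*b^2 + 14*b - 4)^2 + (-3*b^2 - 14*b - (b + 1)*(3*b + 7) + 4)*(b^3 + 7*b^2 - 4*b - 28))/(b^3 + 7*b^2 - 4*b - 28)^3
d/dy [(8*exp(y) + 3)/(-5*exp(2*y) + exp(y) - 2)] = ((8*exp(y) + 3)*(10*exp(y) - 1) - 40*exp(2*y) + 8*exp(y) - 16)*exp(y)/(5*exp(2*y) - exp(y) + 2)^2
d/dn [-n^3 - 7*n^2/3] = n*(-9*n - 14)/3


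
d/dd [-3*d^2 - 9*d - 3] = -6*d - 9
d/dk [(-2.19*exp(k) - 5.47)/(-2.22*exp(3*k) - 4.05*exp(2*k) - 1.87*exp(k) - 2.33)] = (-(2.19*exp(k) + 5.47)*(6.66*exp(2*k) + 8.1*exp(k) + 1.87) + 4.8618*exp(3*k) + 8.8695*exp(2*k) + 4.0953*exp(k) + 5.1027)*exp(k)/(2.22*exp(3*k) + 4.05*exp(2*k) + 1.87*exp(k) + 2.33)^2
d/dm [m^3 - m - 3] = 3*m^2 - 1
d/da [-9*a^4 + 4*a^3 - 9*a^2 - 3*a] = -36*a^3 + 12*a^2 - 18*a - 3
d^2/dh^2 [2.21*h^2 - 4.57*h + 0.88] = 4.42000000000000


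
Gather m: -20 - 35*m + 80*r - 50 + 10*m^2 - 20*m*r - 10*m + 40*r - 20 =10*m^2 + m*(-20*r - 45) + 120*r - 90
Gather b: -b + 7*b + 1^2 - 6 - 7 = 6*b - 12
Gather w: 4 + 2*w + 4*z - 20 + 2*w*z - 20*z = w*(2*z + 2) - 16*z - 16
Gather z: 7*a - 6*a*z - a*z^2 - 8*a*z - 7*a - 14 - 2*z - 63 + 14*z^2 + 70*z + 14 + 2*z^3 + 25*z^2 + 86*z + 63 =2*z^3 + z^2*(39 - a) + z*(154 - 14*a)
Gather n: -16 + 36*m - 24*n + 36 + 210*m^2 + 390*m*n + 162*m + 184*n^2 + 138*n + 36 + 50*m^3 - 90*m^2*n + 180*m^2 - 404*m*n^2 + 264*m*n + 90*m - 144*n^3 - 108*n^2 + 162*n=50*m^3 + 390*m^2 + 288*m - 144*n^3 + n^2*(76 - 404*m) + n*(-90*m^2 + 654*m + 276) + 56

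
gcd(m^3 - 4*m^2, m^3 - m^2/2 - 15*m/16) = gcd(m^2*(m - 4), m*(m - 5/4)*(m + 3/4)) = m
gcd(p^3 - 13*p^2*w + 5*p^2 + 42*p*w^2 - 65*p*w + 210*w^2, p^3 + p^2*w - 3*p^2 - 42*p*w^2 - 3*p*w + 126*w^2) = p - 6*w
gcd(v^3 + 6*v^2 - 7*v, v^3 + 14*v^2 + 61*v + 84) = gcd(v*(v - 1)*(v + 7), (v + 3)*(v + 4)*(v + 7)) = v + 7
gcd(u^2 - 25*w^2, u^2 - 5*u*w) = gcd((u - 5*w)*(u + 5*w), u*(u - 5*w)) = u - 5*w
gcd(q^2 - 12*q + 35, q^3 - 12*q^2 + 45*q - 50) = q - 5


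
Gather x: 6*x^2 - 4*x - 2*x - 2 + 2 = 6*x^2 - 6*x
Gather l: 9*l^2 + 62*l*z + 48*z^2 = 9*l^2 + 62*l*z + 48*z^2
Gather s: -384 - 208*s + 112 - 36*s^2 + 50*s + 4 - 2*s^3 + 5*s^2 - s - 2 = -2*s^3 - 31*s^2 - 159*s - 270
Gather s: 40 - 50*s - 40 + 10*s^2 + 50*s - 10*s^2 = 0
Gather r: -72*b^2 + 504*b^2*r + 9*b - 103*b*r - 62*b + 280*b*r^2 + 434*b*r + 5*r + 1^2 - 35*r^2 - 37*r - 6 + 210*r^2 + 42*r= -72*b^2 - 53*b + r^2*(280*b + 175) + r*(504*b^2 + 331*b + 10) - 5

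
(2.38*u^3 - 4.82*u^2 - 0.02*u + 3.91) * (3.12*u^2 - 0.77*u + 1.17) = 7.4256*u^5 - 16.871*u^4 + 6.4336*u^3 + 6.5752*u^2 - 3.0341*u + 4.5747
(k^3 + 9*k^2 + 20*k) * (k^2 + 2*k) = k^5 + 11*k^4 + 38*k^3 + 40*k^2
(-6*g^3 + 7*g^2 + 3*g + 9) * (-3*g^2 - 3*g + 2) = 18*g^5 - 3*g^4 - 42*g^3 - 22*g^2 - 21*g + 18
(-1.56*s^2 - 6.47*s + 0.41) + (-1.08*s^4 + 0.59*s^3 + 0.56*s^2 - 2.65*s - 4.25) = -1.08*s^4 + 0.59*s^3 - 1.0*s^2 - 9.12*s - 3.84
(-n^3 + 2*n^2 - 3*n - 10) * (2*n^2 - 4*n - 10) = -2*n^5 + 8*n^4 - 4*n^3 - 28*n^2 + 70*n + 100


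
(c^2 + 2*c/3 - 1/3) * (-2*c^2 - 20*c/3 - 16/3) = -2*c^4 - 8*c^3 - 82*c^2/9 - 4*c/3 + 16/9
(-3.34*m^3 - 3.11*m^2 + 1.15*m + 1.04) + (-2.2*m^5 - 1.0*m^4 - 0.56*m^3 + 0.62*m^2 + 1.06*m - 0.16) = -2.2*m^5 - 1.0*m^4 - 3.9*m^3 - 2.49*m^2 + 2.21*m + 0.88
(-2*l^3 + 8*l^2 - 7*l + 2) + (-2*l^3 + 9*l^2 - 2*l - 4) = -4*l^3 + 17*l^2 - 9*l - 2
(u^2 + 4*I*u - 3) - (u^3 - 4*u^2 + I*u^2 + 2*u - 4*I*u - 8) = -u^3 + 5*u^2 - I*u^2 - 2*u + 8*I*u + 5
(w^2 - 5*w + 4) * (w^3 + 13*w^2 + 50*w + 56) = w^5 + 8*w^4 - 11*w^3 - 142*w^2 - 80*w + 224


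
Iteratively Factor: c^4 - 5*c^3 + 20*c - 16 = (c - 4)*(c^3 - c^2 - 4*c + 4) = (c - 4)*(c - 2)*(c^2 + c - 2) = (c - 4)*(c - 2)*(c - 1)*(c + 2)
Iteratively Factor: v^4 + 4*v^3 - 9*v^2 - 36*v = (v - 3)*(v^3 + 7*v^2 + 12*v) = v*(v - 3)*(v^2 + 7*v + 12) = v*(v - 3)*(v + 4)*(v + 3)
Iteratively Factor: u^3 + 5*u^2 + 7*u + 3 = (u + 1)*(u^2 + 4*u + 3) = (u + 1)*(u + 3)*(u + 1)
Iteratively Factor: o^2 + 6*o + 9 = (o + 3)*(o + 3)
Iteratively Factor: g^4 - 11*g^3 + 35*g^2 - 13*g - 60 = (g + 1)*(g^3 - 12*g^2 + 47*g - 60) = (g - 3)*(g + 1)*(g^2 - 9*g + 20) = (g - 5)*(g - 3)*(g + 1)*(g - 4)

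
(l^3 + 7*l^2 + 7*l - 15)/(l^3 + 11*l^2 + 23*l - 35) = (l + 3)/(l + 7)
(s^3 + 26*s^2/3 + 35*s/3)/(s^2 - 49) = s*(3*s + 5)/(3*(s - 7))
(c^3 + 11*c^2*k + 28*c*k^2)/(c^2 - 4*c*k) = (c^2 + 11*c*k + 28*k^2)/(c - 4*k)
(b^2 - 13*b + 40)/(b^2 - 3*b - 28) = (-b^2 + 13*b - 40)/(-b^2 + 3*b + 28)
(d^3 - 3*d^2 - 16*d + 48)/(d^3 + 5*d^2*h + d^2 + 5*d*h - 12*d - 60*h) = (d - 4)/(d + 5*h)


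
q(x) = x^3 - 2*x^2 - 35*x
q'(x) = 3*x^2 - 4*x - 35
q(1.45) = -51.91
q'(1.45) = -34.49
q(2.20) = -76.03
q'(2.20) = -29.28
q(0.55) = -19.69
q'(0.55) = -36.29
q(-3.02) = 59.92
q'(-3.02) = 4.44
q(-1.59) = 46.57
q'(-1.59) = -21.06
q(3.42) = -103.09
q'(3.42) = -13.59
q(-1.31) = 40.17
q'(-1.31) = -24.61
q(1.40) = -50.18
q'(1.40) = -34.72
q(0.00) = 0.00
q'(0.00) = -35.00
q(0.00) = 0.00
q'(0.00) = -35.00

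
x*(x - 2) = x^2 - 2*x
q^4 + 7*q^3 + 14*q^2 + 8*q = q*(q + 1)*(q + 2)*(q + 4)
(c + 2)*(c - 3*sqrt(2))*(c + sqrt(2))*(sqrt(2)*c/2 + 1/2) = sqrt(2)*c^4/2 - 3*c^3/2 + sqrt(2)*c^3 - 4*sqrt(2)*c^2 - 3*c^2 - 8*sqrt(2)*c - 3*c - 6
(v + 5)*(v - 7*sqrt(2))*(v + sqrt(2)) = v^3 - 6*sqrt(2)*v^2 + 5*v^2 - 30*sqrt(2)*v - 14*v - 70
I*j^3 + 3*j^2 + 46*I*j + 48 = (j - 8*I)*(j + 6*I)*(I*j + 1)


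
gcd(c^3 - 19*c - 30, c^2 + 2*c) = c + 2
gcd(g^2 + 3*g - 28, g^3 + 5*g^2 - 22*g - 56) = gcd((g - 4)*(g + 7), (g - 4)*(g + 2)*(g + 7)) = g^2 + 3*g - 28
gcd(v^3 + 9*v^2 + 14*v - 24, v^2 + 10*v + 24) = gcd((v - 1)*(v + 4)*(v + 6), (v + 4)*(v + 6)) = v^2 + 10*v + 24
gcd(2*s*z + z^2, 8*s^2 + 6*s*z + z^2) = 2*s + z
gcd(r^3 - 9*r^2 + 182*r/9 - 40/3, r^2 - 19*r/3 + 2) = r - 6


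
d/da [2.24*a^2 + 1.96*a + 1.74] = 4.48*a + 1.96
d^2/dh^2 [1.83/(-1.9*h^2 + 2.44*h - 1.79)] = (13.2126*h^2 - 16.96776*h - 1.83*(3.8*h - 2.44)*(7.6*h - 4.88) + 12.44766)/(1.9*h^2 - 2.44*h + 1.79)^3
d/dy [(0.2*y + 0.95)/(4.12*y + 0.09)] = (-16.05152*y - 0.35064)/(4.12*y + 0.09)^3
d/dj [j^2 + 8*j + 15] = 2*j + 8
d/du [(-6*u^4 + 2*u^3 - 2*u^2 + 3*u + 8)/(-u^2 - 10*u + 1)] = (12*u^5 + 178*u^4 - 64*u^3 + 29*u^2 + 12*u + 83)/(u^4 + 20*u^3 + 98*u^2 - 20*u + 1)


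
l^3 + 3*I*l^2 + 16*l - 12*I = (l - 2*I)*(l - I)*(l + 6*I)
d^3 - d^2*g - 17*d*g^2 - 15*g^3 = (d - 5*g)*(d + g)*(d + 3*g)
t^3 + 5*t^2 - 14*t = t*(t - 2)*(t + 7)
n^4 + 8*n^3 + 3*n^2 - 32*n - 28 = (n - 2)*(n + 1)*(n + 2)*(n + 7)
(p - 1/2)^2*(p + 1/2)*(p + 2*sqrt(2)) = p^4 - p^3/2 + 2*sqrt(2)*p^3 - sqrt(2)*p^2 - p^2/4 - sqrt(2)*p/2 + p/8 + sqrt(2)/4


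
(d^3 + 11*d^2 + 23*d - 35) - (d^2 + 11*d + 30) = d^3 + 10*d^2 + 12*d - 65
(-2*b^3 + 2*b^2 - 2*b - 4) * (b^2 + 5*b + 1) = -2*b^5 - 8*b^4 + 6*b^3 - 12*b^2 - 22*b - 4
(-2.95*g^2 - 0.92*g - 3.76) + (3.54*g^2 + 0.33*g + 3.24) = 0.59*g^2 - 0.59*g - 0.52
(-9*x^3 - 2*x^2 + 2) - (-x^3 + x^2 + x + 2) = -8*x^3 - 3*x^2 - x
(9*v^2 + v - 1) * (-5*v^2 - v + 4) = -45*v^4 - 14*v^3 + 40*v^2 + 5*v - 4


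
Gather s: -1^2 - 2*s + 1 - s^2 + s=-s^2 - s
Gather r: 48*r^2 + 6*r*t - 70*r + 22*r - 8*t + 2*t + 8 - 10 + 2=48*r^2 + r*(6*t - 48) - 6*t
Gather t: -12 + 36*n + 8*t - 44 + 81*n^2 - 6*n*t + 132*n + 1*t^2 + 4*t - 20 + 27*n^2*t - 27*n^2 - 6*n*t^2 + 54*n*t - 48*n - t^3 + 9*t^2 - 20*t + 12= 54*n^2 + 120*n - t^3 + t^2*(10 - 6*n) + t*(27*n^2 + 48*n - 8) - 64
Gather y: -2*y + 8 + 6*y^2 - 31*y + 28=6*y^2 - 33*y + 36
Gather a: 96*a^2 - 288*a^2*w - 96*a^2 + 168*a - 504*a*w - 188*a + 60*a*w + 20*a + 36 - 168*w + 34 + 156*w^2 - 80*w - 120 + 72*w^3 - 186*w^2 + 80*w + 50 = -288*a^2*w - 444*a*w + 72*w^3 - 30*w^2 - 168*w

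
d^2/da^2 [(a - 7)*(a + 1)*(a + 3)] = 6*a - 6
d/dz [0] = 0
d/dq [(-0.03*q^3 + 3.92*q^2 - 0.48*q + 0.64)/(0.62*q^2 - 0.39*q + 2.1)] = (-0.0186*q^4 + 0.0233999999999996*q^3 - 1.4202*q^2 + 15.6704*q - 0.7584)/(0.3844*q^4 - 0.4836*q^3 + 2.7561*q^2 - 1.638*q + 4.41)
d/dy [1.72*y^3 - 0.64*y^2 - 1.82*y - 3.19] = 5.16*y^2 - 1.28*y - 1.82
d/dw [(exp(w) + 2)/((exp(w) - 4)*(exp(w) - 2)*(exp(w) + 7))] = (-2*exp(3*w) - 7*exp(2*w) - 4*exp(w) + 124)*exp(w)/(exp(6*w) + 2*exp(5*w) - 67*exp(4*w) + 44*exp(3*w) + 1268*exp(2*w) - 3808*exp(w) + 3136)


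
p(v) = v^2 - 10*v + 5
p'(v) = 2*v - 10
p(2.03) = -11.18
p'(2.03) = -5.94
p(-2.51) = 36.40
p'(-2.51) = -15.02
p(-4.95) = 79.00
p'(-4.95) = -19.90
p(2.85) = -15.38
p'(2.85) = -4.30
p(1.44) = -7.33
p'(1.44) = -7.12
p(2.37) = -13.08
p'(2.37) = -5.26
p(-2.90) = 42.41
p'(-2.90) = -15.80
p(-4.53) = 70.82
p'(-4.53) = -19.06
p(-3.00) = 44.00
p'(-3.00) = -16.00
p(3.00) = -16.00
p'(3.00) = -4.00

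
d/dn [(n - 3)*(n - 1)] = 2*n - 4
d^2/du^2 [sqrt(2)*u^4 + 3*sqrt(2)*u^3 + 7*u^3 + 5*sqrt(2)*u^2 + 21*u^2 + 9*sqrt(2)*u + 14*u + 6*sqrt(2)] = 12*sqrt(2)*u^2 + 18*sqrt(2)*u + 42*u + 10*sqrt(2) + 42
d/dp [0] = 0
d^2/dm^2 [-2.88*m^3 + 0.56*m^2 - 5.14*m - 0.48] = 1.12 - 17.28*m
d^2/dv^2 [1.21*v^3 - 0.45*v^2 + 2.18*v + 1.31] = 7.26*v - 0.9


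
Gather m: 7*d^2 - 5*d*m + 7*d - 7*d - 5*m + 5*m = 7*d^2 - 5*d*m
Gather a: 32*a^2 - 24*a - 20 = 32*a^2 - 24*a - 20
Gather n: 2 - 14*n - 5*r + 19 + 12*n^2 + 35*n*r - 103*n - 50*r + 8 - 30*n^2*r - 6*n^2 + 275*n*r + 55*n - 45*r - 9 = n^2*(6 - 30*r) + n*(310*r - 62) - 100*r + 20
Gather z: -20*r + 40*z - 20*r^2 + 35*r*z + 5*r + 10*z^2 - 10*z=-20*r^2 - 15*r + 10*z^2 + z*(35*r + 30)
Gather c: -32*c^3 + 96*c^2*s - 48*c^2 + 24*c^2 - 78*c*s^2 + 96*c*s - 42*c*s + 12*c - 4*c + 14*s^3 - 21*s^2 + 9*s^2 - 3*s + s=-32*c^3 + c^2*(96*s - 24) + c*(-78*s^2 + 54*s + 8) + 14*s^3 - 12*s^2 - 2*s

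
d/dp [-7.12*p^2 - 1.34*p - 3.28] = -14.24*p - 1.34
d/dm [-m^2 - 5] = -2*m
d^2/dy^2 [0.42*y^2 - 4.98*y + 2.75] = 0.840000000000000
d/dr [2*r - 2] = 2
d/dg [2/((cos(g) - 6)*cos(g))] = 4*(cos(g) - 3)*sin(g)/((cos(g) - 6)^2*cos(g)^2)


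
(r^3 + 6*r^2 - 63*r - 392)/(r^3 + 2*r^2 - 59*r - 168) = (r + 7)/(r + 3)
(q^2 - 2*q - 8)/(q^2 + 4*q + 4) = (q - 4)/(q + 2)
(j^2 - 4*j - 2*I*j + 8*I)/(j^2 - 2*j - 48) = (-j^2 + 4*j + 2*I*j - 8*I)/(-j^2 + 2*j + 48)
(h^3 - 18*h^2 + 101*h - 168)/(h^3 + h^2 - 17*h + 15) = (h^2 - 15*h + 56)/(h^2 + 4*h - 5)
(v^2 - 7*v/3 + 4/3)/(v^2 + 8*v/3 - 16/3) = (v - 1)/(v + 4)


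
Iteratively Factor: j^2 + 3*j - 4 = (j + 4)*(j - 1)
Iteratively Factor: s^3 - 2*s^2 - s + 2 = (s + 1)*(s^2 - 3*s + 2) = (s - 1)*(s + 1)*(s - 2)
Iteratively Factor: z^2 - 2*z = (z)*(z - 2)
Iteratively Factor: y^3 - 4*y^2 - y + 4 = (y - 4)*(y^2 - 1) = (y - 4)*(y + 1)*(y - 1)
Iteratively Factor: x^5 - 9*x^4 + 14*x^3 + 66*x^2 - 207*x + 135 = (x - 1)*(x^4 - 8*x^3 + 6*x^2 + 72*x - 135) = (x - 3)*(x - 1)*(x^3 - 5*x^2 - 9*x + 45) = (x - 3)*(x - 1)*(x + 3)*(x^2 - 8*x + 15) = (x - 3)^2*(x - 1)*(x + 3)*(x - 5)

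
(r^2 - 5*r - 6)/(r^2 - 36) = (r + 1)/(r + 6)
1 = 1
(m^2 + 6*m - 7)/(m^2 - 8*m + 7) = (m + 7)/(m - 7)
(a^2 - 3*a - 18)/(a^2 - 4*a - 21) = (a - 6)/(a - 7)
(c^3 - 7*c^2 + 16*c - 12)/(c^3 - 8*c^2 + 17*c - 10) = (c^2 - 5*c + 6)/(c^2 - 6*c + 5)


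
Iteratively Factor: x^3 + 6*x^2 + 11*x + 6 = (x + 1)*(x^2 + 5*x + 6) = (x + 1)*(x + 2)*(x + 3)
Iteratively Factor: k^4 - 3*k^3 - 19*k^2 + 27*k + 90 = (k - 3)*(k^3 - 19*k - 30) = (k - 5)*(k - 3)*(k^2 + 5*k + 6) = (k - 5)*(k - 3)*(k + 3)*(k + 2)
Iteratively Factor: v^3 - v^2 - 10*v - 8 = (v + 2)*(v^2 - 3*v - 4) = (v + 1)*(v + 2)*(v - 4)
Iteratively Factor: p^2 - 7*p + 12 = (p - 3)*(p - 4)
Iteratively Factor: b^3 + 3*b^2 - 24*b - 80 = (b + 4)*(b^2 - b - 20) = (b - 5)*(b + 4)*(b + 4)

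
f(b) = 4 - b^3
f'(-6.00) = -108.00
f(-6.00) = 220.00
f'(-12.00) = -432.00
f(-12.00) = 1732.00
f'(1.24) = -4.61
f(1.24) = 2.09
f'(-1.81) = -9.83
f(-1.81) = 9.93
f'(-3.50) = -36.75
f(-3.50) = 46.88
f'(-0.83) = -2.07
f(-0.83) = 4.57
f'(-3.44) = -35.50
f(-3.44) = 44.71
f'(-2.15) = -13.87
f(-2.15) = 13.94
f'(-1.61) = -7.78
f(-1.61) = 8.17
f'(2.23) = -14.92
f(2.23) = -7.09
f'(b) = -3*b^2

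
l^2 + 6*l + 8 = (l + 2)*(l + 4)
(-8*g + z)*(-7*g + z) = 56*g^2 - 15*g*z + z^2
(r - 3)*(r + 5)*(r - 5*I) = r^3 + 2*r^2 - 5*I*r^2 - 15*r - 10*I*r + 75*I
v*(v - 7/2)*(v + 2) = v^3 - 3*v^2/2 - 7*v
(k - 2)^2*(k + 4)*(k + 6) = k^4 + 6*k^3 - 12*k^2 - 56*k + 96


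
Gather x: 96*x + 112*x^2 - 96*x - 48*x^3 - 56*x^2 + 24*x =-48*x^3 + 56*x^2 + 24*x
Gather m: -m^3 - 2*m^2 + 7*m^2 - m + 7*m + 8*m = -m^3 + 5*m^2 + 14*m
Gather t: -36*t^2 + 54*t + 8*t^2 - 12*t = -28*t^2 + 42*t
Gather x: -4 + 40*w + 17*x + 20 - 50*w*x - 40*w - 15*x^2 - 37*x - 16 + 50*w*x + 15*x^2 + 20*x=0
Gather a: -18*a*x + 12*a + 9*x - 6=a*(12 - 18*x) + 9*x - 6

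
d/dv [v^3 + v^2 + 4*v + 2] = 3*v^2 + 2*v + 4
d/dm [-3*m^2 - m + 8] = -6*m - 1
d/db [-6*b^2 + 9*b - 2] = 9 - 12*b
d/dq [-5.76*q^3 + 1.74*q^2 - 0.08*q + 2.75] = -17.28*q^2 + 3.48*q - 0.08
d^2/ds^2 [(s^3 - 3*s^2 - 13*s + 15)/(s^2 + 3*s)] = 10/s^3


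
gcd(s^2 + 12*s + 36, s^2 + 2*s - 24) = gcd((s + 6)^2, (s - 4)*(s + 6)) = s + 6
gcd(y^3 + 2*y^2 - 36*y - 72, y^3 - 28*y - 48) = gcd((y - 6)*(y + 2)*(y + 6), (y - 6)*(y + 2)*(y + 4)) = y^2 - 4*y - 12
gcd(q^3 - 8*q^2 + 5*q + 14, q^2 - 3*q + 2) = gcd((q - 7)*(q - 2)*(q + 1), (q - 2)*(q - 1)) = q - 2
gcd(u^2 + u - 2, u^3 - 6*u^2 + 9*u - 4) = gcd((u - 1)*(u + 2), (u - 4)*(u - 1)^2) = u - 1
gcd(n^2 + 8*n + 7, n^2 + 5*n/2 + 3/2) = n + 1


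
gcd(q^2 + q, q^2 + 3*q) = q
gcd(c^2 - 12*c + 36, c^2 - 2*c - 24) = c - 6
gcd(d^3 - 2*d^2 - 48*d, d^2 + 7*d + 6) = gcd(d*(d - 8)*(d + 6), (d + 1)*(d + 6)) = d + 6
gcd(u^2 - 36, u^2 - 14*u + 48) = u - 6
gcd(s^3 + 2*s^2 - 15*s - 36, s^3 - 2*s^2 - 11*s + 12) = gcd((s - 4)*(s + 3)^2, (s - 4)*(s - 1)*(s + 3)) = s^2 - s - 12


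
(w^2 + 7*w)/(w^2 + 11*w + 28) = w/(w + 4)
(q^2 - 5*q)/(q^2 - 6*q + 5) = q/(q - 1)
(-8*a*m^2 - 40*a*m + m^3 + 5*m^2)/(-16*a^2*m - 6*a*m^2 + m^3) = (m + 5)/(2*a + m)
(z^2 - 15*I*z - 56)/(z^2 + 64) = (z - 7*I)/(z + 8*I)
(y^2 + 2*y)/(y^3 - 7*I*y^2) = (y + 2)/(y*(y - 7*I))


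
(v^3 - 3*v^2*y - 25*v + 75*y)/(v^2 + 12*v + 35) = (v^2 - 3*v*y - 5*v + 15*y)/(v + 7)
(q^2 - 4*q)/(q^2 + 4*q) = (q - 4)/(q + 4)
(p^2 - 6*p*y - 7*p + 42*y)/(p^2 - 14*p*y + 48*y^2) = (7 - p)/(-p + 8*y)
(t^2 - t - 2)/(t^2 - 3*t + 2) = (t + 1)/(t - 1)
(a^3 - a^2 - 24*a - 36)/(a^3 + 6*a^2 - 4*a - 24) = (a^2 - 3*a - 18)/(a^2 + 4*a - 12)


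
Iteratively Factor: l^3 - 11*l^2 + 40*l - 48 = (l - 4)*(l^2 - 7*l + 12) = (l - 4)^2*(l - 3)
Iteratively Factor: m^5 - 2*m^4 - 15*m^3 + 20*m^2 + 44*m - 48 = (m + 2)*(m^4 - 4*m^3 - 7*m^2 + 34*m - 24) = (m - 2)*(m + 2)*(m^3 - 2*m^2 - 11*m + 12) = (m - 2)*(m - 1)*(m + 2)*(m^2 - m - 12) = (m - 2)*(m - 1)*(m + 2)*(m + 3)*(m - 4)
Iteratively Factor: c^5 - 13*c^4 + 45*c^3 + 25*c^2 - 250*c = (c)*(c^4 - 13*c^3 + 45*c^2 + 25*c - 250) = c*(c - 5)*(c^3 - 8*c^2 + 5*c + 50) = c*(c - 5)^2*(c^2 - 3*c - 10) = c*(c - 5)^2*(c + 2)*(c - 5)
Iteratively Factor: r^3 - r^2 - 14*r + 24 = (r + 4)*(r^2 - 5*r + 6) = (r - 2)*(r + 4)*(r - 3)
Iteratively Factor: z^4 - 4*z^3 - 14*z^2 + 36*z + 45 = (z + 3)*(z^3 - 7*z^2 + 7*z + 15) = (z + 1)*(z + 3)*(z^2 - 8*z + 15) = (z - 3)*(z + 1)*(z + 3)*(z - 5)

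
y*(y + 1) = y^2 + y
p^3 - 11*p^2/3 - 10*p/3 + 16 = (p - 3)*(p - 8/3)*(p + 2)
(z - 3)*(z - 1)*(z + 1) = z^3 - 3*z^2 - z + 3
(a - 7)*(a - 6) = a^2 - 13*a + 42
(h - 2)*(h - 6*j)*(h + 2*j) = h^3 - 4*h^2*j - 2*h^2 - 12*h*j^2 + 8*h*j + 24*j^2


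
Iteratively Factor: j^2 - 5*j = (j - 5)*(j)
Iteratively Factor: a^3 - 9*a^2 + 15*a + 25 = (a - 5)*(a^2 - 4*a - 5) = (a - 5)^2*(a + 1)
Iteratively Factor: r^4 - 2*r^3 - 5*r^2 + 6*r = (r + 2)*(r^3 - 4*r^2 + 3*r) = (r - 1)*(r + 2)*(r^2 - 3*r) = r*(r - 1)*(r + 2)*(r - 3)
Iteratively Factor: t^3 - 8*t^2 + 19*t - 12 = (t - 1)*(t^2 - 7*t + 12) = (t - 4)*(t - 1)*(t - 3)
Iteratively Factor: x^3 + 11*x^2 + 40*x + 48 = (x + 3)*(x^2 + 8*x + 16) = (x + 3)*(x + 4)*(x + 4)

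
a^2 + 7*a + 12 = (a + 3)*(a + 4)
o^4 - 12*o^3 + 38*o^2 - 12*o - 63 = (o - 7)*(o - 3)^2*(o + 1)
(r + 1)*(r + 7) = r^2 + 8*r + 7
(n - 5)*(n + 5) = n^2 - 25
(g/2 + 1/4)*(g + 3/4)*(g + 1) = g^3/2 + 9*g^2/8 + 13*g/16 + 3/16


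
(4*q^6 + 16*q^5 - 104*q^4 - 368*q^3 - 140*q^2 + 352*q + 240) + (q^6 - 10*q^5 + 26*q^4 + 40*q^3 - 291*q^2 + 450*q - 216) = 5*q^6 + 6*q^5 - 78*q^4 - 328*q^3 - 431*q^2 + 802*q + 24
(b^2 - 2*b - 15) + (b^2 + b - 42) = 2*b^2 - b - 57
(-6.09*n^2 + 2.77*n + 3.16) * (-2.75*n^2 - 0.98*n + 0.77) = 16.7475*n^4 - 1.6493*n^3 - 16.0939*n^2 - 0.9639*n + 2.4332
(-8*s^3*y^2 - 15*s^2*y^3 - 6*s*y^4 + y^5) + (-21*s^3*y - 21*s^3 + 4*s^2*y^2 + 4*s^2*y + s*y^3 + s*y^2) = -8*s^3*y^2 - 21*s^3*y - 21*s^3 - 15*s^2*y^3 + 4*s^2*y^2 + 4*s^2*y - 6*s*y^4 + s*y^3 + s*y^2 + y^5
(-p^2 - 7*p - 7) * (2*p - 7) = -2*p^3 - 7*p^2 + 35*p + 49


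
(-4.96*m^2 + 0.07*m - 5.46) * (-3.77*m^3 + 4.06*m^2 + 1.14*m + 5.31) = 18.6992*m^5 - 20.4015*m^4 + 15.214*m^3 - 48.4254*m^2 - 5.8527*m - 28.9926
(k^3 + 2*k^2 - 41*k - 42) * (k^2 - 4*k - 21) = k^5 - 2*k^4 - 70*k^3 + 80*k^2 + 1029*k + 882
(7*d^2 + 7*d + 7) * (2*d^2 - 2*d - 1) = 14*d^4 - 7*d^2 - 21*d - 7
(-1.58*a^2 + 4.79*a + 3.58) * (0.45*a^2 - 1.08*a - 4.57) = -0.711*a^4 + 3.8619*a^3 + 3.6584*a^2 - 25.7567*a - 16.3606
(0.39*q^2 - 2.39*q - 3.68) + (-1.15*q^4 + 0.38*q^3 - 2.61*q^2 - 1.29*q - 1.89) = -1.15*q^4 + 0.38*q^3 - 2.22*q^2 - 3.68*q - 5.57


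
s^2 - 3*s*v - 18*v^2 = (s - 6*v)*(s + 3*v)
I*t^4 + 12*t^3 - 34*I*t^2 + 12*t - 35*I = (t - 7*I)*(t - 5*I)*(t + I)*(I*t + 1)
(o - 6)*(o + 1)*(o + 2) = o^3 - 3*o^2 - 16*o - 12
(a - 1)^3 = a^3 - 3*a^2 + 3*a - 1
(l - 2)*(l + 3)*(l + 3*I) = l^3 + l^2 + 3*I*l^2 - 6*l + 3*I*l - 18*I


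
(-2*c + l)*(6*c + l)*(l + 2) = -12*c^2*l - 24*c^2 + 4*c*l^2 + 8*c*l + l^3 + 2*l^2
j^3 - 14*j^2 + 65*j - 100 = (j - 5)^2*(j - 4)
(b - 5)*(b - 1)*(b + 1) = b^3 - 5*b^2 - b + 5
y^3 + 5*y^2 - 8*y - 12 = (y - 2)*(y + 1)*(y + 6)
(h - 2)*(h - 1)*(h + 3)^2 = h^4 + 3*h^3 - 7*h^2 - 15*h + 18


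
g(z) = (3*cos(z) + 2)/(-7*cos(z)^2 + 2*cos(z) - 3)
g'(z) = (-14*sin(z)*cos(z) + 2*sin(z))*(3*cos(z) + 2)/(-7*cos(z)^2 + 2*cos(z) - 3)^2 - 3*sin(z)/(-7*cos(z)^2 + 2*cos(z) - 3) = (-21*cos(z)^2 - 28*cos(z) + 13)*sin(z)/(7*sin(z)^2 + 2*cos(z) - 10)^2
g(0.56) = -0.72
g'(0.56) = -0.34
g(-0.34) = -0.66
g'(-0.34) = 0.20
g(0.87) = -0.85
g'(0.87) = -0.49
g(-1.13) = -0.96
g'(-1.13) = 0.21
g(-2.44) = 0.03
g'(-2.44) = -0.19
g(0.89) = -0.86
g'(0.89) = -0.49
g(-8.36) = -0.10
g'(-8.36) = -0.60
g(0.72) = -0.78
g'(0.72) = -0.44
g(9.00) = 0.07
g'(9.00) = 0.08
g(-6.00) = -0.65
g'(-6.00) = -0.16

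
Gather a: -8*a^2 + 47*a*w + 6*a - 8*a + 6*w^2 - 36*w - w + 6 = -8*a^2 + a*(47*w - 2) + 6*w^2 - 37*w + 6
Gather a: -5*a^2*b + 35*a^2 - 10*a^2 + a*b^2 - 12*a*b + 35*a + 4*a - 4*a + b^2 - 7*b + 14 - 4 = a^2*(25 - 5*b) + a*(b^2 - 12*b + 35) + b^2 - 7*b + 10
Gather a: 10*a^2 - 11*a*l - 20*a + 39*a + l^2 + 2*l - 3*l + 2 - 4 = 10*a^2 + a*(19 - 11*l) + l^2 - l - 2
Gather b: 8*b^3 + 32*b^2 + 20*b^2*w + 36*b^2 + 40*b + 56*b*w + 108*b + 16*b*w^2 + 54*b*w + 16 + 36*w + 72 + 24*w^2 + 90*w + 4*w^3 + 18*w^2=8*b^3 + b^2*(20*w + 68) + b*(16*w^2 + 110*w + 148) + 4*w^3 + 42*w^2 + 126*w + 88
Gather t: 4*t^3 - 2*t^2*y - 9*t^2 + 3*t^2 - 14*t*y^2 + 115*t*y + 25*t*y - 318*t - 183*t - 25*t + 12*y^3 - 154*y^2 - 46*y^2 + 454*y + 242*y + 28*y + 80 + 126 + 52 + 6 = 4*t^3 + t^2*(-2*y - 6) + t*(-14*y^2 + 140*y - 526) + 12*y^3 - 200*y^2 + 724*y + 264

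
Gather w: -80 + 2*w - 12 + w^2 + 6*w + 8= w^2 + 8*w - 84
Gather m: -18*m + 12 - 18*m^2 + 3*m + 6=-18*m^2 - 15*m + 18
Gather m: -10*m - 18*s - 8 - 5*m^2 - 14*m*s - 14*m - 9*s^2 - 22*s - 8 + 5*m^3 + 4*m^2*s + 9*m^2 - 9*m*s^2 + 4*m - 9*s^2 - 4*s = 5*m^3 + m^2*(4*s + 4) + m*(-9*s^2 - 14*s - 20) - 18*s^2 - 44*s - 16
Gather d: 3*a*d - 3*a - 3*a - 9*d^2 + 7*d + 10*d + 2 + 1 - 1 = -6*a - 9*d^2 + d*(3*a + 17) + 2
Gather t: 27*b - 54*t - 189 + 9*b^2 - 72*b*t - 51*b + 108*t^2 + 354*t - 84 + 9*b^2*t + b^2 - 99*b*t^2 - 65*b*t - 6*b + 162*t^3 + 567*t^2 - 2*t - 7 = 10*b^2 - 30*b + 162*t^3 + t^2*(675 - 99*b) + t*(9*b^2 - 137*b + 298) - 280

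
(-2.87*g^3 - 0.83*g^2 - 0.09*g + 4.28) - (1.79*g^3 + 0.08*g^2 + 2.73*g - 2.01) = -4.66*g^3 - 0.91*g^2 - 2.82*g + 6.29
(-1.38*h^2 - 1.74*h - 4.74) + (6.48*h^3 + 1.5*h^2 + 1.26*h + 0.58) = 6.48*h^3 + 0.12*h^2 - 0.48*h - 4.16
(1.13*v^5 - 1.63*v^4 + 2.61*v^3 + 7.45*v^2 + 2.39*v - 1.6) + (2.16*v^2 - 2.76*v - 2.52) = 1.13*v^5 - 1.63*v^4 + 2.61*v^3 + 9.61*v^2 - 0.37*v - 4.12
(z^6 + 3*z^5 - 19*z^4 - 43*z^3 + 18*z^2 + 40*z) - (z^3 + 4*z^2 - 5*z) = z^6 + 3*z^5 - 19*z^4 - 44*z^3 + 14*z^2 + 45*z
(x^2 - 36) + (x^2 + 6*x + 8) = 2*x^2 + 6*x - 28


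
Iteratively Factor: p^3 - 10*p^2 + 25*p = (p)*(p^2 - 10*p + 25) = p*(p - 5)*(p - 5)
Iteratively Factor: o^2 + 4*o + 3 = (o + 3)*(o + 1)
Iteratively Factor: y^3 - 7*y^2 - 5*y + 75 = (y - 5)*(y^2 - 2*y - 15) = (y - 5)^2*(y + 3)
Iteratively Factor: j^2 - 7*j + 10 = (j - 2)*(j - 5)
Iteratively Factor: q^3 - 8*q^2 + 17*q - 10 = (q - 1)*(q^2 - 7*q + 10) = (q - 5)*(q - 1)*(q - 2)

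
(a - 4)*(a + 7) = a^2 + 3*a - 28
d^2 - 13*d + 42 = (d - 7)*(d - 6)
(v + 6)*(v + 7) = v^2 + 13*v + 42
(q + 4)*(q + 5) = q^2 + 9*q + 20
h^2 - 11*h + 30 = (h - 6)*(h - 5)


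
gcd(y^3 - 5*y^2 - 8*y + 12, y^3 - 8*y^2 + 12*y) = y - 6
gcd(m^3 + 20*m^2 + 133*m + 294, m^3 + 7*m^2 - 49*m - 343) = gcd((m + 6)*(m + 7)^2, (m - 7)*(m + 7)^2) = m^2 + 14*m + 49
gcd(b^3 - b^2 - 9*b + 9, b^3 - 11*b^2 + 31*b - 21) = b^2 - 4*b + 3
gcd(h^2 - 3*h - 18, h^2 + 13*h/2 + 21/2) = h + 3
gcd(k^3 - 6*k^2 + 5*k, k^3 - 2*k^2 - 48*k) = k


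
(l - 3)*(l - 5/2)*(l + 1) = l^3 - 9*l^2/2 + 2*l + 15/2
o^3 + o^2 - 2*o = o*(o - 1)*(o + 2)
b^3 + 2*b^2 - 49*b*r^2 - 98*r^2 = (b + 2)*(b - 7*r)*(b + 7*r)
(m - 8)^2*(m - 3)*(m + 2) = m^4 - 17*m^3 + 74*m^2 + 32*m - 384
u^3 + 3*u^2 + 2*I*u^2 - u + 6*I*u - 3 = (u + 3)*(u + I)^2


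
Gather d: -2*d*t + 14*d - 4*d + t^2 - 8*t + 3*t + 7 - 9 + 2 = d*(10 - 2*t) + t^2 - 5*t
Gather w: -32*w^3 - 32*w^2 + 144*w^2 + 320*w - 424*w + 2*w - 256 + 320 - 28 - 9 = -32*w^3 + 112*w^2 - 102*w + 27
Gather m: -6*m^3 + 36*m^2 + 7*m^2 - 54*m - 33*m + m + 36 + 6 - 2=-6*m^3 + 43*m^2 - 86*m + 40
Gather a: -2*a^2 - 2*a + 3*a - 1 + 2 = -2*a^2 + a + 1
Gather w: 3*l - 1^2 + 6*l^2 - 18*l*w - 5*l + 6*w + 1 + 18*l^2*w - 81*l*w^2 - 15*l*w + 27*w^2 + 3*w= 6*l^2 - 2*l + w^2*(27 - 81*l) + w*(18*l^2 - 33*l + 9)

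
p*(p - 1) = p^2 - p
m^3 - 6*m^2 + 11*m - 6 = (m - 3)*(m - 2)*(m - 1)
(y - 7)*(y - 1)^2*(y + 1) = y^4 - 8*y^3 + 6*y^2 + 8*y - 7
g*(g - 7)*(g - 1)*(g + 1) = g^4 - 7*g^3 - g^2 + 7*g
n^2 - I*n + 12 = (n - 4*I)*(n + 3*I)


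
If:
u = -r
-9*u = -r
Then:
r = 0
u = 0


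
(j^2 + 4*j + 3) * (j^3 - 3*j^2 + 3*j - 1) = j^5 + j^4 - 6*j^3 + 2*j^2 + 5*j - 3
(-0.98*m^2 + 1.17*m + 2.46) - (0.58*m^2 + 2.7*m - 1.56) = -1.56*m^2 - 1.53*m + 4.02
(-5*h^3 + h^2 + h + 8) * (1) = -5*h^3 + h^2 + h + 8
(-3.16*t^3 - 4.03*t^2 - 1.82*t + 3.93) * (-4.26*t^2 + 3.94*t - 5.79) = 13.4616*t^5 + 4.7174*t^4 + 10.1714*t^3 - 0.578900000000001*t^2 + 26.022*t - 22.7547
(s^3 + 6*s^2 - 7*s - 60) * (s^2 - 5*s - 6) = s^5 + s^4 - 43*s^3 - 61*s^2 + 342*s + 360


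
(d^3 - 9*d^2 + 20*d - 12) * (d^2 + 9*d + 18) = d^5 - 43*d^3 + 6*d^2 + 252*d - 216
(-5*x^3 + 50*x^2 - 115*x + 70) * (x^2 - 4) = -5*x^5 + 50*x^4 - 95*x^3 - 130*x^2 + 460*x - 280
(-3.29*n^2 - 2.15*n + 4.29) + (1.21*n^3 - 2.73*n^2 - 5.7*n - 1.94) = 1.21*n^3 - 6.02*n^2 - 7.85*n + 2.35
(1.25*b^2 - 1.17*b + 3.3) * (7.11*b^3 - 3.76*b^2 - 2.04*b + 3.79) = 8.8875*b^5 - 13.0187*b^4 + 25.3122*b^3 - 5.2837*b^2 - 11.1663*b + 12.507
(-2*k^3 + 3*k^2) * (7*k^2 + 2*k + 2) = -14*k^5 + 17*k^4 + 2*k^3 + 6*k^2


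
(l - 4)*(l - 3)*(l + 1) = l^3 - 6*l^2 + 5*l + 12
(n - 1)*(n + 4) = n^2 + 3*n - 4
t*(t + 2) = t^2 + 2*t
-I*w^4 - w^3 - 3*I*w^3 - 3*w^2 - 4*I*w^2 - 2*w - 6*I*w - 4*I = (w + 2)*(w - 2*I)*(w + I)*(-I*w - I)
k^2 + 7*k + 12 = (k + 3)*(k + 4)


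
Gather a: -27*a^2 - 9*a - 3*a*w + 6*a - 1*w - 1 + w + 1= -27*a^2 + a*(-3*w - 3)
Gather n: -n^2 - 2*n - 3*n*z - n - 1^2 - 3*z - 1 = -n^2 + n*(-3*z - 3) - 3*z - 2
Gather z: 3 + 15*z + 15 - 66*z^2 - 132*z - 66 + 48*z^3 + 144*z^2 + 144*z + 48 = 48*z^3 + 78*z^2 + 27*z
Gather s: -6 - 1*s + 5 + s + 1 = 0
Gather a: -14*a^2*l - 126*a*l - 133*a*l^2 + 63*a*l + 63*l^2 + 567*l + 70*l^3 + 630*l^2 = -14*a^2*l + a*(-133*l^2 - 63*l) + 70*l^3 + 693*l^2 + 567*l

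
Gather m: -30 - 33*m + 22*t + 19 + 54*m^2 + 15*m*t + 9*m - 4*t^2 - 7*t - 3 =54*m^2 + m*(15*t - 24) - 4*t^2 + 15*t - 14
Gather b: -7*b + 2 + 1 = 3 - 7*b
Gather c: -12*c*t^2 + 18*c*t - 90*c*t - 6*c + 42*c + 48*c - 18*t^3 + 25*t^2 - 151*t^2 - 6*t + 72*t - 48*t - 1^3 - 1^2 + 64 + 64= c*(-12*t^2 - 72*t + 84) - 18*t^3 - 126*t^2 + 18*t + 126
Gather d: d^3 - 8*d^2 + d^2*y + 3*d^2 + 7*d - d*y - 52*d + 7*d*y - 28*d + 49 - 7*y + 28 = d^3 + d^2*(y - 5) + d*(6*y - 73) - 7*y + 77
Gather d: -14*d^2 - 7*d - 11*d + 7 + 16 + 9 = -14*d^2 - 18*d + 32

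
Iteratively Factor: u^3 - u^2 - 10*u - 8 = (u + 2)*(u^2 - 3*u - 4) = (u + 1)*(u + 2)*(u - 4)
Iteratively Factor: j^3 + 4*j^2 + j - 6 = (j - 1)*(j^2 + 5*j + 6) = (j - 1)*(j + 2)*(j + 3)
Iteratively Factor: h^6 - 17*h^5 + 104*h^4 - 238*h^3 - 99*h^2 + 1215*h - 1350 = (h - 3)*(h^5 - 14*h^4 + 62*h^3 - 52*h^2 - 255*h + 450) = (h - 5)*(h - 3)*(h^4 - 9*h^3 + 17*h^2 + 33*h - 90) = (h - 5)*(h - 3)^2*(h^3 - 6*h^2 - h + 30) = (h - 5)^2*(h - 3)^2*(h^2 - h - 6) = (h - 5)^2*(h - 3)^3*(h + 2)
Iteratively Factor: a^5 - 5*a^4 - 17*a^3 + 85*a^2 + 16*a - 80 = (a - 5)*(a^4 - 17*a^2 + 16) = (a - 5)*(a - 1)*(a^3 + a^2 - 16*a - 16) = (a - 5)*(a - 1)*(a + 4)*(a^2 - 3*a - 4) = (a - 5)*(a - 4)*(a - 1)*(a + 4)*(a + 1)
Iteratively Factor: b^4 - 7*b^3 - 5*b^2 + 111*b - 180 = (b + 4)*(b^3 - 11*b^2 + 39*b - 45) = (b - 5)*(b + 4)*(b^2 - 6*b + 9) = (b - 5)*(b - 3)*(b + 4)*(b - 3)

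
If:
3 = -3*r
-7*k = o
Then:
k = -o/7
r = -1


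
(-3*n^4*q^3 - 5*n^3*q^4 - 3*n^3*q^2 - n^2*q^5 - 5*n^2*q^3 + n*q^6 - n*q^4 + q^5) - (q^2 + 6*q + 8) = -3*n^4*q^3 - 5*n^3*q^4 - 3*n^3*q^2 - n^2*q^5 - 5*n^2*q^3 + n*q^6 - n*q^4 + q^5 - q^2 - 6*q - 8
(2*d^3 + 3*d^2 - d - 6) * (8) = 16*d^3 + 24*d^2 - 8*d - 48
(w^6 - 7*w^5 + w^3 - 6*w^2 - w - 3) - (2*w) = w^6 - 7*w^5 + w^3 - 6*w^2 - 3*w - 3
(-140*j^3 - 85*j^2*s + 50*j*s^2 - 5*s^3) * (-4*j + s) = 560*j^4 + 200*j^3*s - 285*j^2*s^2 + 70*j*s^3 - 5*s^4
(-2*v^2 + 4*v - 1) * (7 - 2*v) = 4*v^3 - 22*v^2 + 30*v - 7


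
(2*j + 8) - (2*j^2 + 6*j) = -2*j^2 - 4*j + 8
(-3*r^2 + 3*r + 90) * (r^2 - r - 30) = -3*r^4 + 6*r^3 + 177*r^2 - 180*r - 2700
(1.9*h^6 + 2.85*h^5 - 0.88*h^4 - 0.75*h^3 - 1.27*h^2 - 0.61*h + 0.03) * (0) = 0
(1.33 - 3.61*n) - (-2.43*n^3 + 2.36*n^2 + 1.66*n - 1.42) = 2.43*n^3 - 2.36*n^2 - 5.27*n + 2.75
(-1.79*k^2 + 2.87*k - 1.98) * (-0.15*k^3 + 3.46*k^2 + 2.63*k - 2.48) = 0.2685*k^5 - 6.6239*k^4 + 5.5195*k^3 + 5.1365*k^2 - 12.325*k + 4.9104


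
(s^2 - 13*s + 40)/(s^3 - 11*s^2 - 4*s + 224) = (s - 5)/(s^2 - 3*s - 28)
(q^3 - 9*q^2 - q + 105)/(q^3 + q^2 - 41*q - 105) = (q - 5)/(q + 5)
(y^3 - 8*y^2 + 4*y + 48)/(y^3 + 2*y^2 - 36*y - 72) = (y - 4)/(y + 6)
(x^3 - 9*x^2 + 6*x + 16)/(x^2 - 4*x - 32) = (x^2 - x - 2)/(x + 4)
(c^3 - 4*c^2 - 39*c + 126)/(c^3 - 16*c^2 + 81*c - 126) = (c + 6)/(c - 6)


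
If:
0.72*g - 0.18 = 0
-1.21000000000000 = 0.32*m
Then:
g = 0.25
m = -3.78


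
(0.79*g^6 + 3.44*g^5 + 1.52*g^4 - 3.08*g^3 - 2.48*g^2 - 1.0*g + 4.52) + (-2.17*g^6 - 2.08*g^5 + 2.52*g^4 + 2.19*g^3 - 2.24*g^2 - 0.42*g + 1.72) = -1.38*g^6 + 1.36*g^5 + 4.04*g^4 - 0.89*g^3 - 4.72*g^2 - 1.42*g + 6.24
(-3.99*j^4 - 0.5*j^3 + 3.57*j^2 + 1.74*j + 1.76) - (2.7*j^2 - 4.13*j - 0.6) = -3.99*j^4 - 0.5*j^3 + 0.87*j^2 + 5.87*j + 2.36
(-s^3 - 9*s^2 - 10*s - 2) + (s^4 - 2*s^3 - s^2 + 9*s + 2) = s^4 - 3*s^3 - 10*s^2 - s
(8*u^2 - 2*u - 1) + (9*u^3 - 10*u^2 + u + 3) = 9*u^3 - 2*u^2 - u + 2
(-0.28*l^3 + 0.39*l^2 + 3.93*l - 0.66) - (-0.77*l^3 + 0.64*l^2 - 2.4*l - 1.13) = 0.49*l^3 - 0.25*l^2 + 6.33*l + 0.47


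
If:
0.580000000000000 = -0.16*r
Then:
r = -3.62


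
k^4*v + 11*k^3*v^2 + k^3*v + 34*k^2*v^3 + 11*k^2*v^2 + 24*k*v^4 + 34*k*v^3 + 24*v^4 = (k + v)*(k + 4*v)*(k + 6*v)*(k*v + v)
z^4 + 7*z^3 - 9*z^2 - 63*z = z*(z - 3)*(z + 3)*(z + 7)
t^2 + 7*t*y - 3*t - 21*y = (t - 3)*(t + 7*y)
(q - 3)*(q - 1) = q^2 - 4*q + 3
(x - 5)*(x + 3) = x^2 - 2*x - 15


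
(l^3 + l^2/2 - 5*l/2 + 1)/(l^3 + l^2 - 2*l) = (l - 1/2)/l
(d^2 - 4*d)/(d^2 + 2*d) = (d - 4)/(d + 2)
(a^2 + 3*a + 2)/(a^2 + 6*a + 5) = (a + 2)/(a + 5)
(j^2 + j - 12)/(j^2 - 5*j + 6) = (j + 4)/(j - 2)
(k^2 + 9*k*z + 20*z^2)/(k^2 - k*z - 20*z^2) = (-k - 5*z)/(-k + 5*z)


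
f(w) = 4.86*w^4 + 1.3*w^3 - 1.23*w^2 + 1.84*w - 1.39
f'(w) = 19.44*w^3 + 3.9*w^2 - 2.46*w + 1.84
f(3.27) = 592.61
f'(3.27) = 715.23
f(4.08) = 1420.65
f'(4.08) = 1377.04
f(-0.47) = -2.42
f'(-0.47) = 1.84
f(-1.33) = 6.14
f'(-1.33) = -33.72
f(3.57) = 838.07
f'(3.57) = 927.27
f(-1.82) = 36.67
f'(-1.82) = -97.96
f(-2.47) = 147.87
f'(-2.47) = -261.24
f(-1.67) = 23.85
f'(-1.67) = -73.72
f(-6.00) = 5961.05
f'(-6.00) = -4042.04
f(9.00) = 32749.70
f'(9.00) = 14467.36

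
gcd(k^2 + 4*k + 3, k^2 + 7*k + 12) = k + 3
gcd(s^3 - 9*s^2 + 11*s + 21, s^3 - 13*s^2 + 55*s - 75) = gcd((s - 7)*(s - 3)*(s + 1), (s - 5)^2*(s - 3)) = s - 3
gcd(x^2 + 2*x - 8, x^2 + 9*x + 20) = x + 4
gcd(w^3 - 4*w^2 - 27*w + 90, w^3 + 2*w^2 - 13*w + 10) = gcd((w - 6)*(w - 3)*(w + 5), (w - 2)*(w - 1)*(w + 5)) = w + 5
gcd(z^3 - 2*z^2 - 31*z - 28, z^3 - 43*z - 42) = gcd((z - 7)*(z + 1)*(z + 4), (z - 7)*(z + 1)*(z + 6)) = z^2 - 6*z - 7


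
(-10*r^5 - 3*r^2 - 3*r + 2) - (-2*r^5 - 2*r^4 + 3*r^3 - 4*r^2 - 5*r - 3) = -8*r^5 + 2*r^4 - 3*r^3 + r^2 + 2*r + 5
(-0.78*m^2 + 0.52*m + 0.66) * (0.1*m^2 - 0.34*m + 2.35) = -0.078*m^4 + 0.3172*m^3 - 1.9438*m^2 + 0.9976*m + 1.551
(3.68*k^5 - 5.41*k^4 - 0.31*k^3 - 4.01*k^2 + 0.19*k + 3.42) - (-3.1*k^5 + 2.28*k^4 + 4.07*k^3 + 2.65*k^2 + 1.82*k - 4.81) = 6.78*k^5 - 7.69*k^4 - 4.38*k^3 - 6.66*k^2 - 1.63*k + 8.23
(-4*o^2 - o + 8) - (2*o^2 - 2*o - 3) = -6*o^2 + o + 11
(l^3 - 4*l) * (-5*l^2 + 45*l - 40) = -5*l^5 + 45*l^4 - 20*l^3 - 180*l^2 + 160*l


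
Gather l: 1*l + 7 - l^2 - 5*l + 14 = -l^2 - 4*l + 21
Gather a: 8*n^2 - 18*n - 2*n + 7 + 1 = 8*n^2 - 20*n + 8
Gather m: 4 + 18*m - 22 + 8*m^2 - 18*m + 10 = 8*m^2 - 8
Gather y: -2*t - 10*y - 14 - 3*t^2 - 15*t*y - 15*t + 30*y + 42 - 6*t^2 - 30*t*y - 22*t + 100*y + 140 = -9*t^2 - 39*t + y*(120 - 45*t) + 168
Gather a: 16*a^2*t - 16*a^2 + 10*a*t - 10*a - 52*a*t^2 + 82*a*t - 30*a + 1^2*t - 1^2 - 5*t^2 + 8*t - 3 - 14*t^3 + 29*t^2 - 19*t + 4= a^2*(16*t - 16) + a*(-52*t^2 + 92*t - 40) - 14*t^3 + 24*t^2 - 10*t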